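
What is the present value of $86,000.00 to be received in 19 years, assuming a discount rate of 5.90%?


Present value formula: PV = FV / (1 + r)^t
PV = $86,000.00 / (1 + 0.059)^19
PV = $86,000.00 / 2.971825
PV = $28,938.45

PV = FV / (1 + r)^t = $28,938.45


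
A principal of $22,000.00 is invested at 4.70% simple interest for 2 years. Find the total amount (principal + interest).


Total amount formula: A = P(1 + rt) = P + P·r·t
Interest: I = P × r × t = $22,000.00 × 0.047 × 2 = $2,068.00
A = P + I = $22,000.00 + $2,068.00 = $24,068.00

A = P + I = P(1 + rt) = $24,068.00


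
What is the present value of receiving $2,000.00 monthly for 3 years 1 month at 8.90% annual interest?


Present value of an ordinary annuity: PV = PMT × (1 − (1 + r)^(−n)) / r
Monthly rate r = 0.089/12 ≈ 0.00741667, n = 37
PV = $2,000.00 × (1 − (1 + 0.089/12)^(−37)) / (0.089/12)
PV = $2,000.00 × 32.253663
PV = $64,507.33

PV = PMT × (1-(1+r)^(-n))/r = $64,507.33


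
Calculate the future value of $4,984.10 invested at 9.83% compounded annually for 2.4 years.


Compound interest formula: A = P(1 + r/n)^(nt)
A = $4,984.10 × (1 + 0.0983/1)^(1 × 2.4)
Growth factor: (1 + 0.0983/1)^2.4 = 1.252363
A = $4,984.10 × 1.252363
A = $6,241.90

A = P(1 + r/n)^(nt) = $6,241.90


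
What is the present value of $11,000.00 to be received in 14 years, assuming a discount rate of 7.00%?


Present value formula: PV = FV / (1 + r)^t
PV = $11,000.00 / (1 + 0.07)^14
PV = $11,000.00 / 2.578534
PV = $4,265.99

PV = FV / (1 + r)^t = $4,265.99


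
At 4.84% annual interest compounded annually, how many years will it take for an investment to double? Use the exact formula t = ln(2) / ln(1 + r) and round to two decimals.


Doubling condition: (1 + r)^t = 2
Take ln of both sides: t × ln(1 + r) = ln(2)
t = ln(2) / ln(1 + r)
t = 0.693147 / 0.047265
t = 14.67

t = ln(2) / ln(1 + r) = 14.67 years


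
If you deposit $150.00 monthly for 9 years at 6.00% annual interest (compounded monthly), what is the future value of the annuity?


Future value of an ordinary annuity: FV = PMT × ((1 + r)^n − 1) / r
Monthly rate r = 0.06/12 = 0.005, n = 108
FV = $150.00 × ((1 + 0.06/12)^108 − 1) / (0.06/12)
FV = $150.00 × 142.7398998
FV = $21,410.98

FV = PMT × ((1+r)^n - 1)/r = $21,410.98


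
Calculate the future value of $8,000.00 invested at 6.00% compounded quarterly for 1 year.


Compound interest formula: A = P(1 + r/n)^(nt)
A = $8,000.00 × (1 + 0.06/4)^(4 × 1)
Growth factor: (1 + 0.06/4)^4 = 1.061364
A = $8,000.00 × 1.061364
A = $8,490.91

A = P(1 + r/n)^(nt) = $8,490.91


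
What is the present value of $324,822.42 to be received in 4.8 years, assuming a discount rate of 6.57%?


Present value formula: PV = FV / (1 + r)^t
PV = $324,822.42 / (1 + 0.0657)^4.8
PV = $324,822.42 / 1.35721245
PV = $239,330.56

PV = FV / (1 + r)^t = $239,330.56


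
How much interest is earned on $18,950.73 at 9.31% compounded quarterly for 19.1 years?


Compound interest earned = final amount − principal.
A = P(1 + r/n)^(nt) = $18,950.73 × (1 + 0.0931/4)^(4 × 19.1) = $109,911.35
Interest = A − P = $109,911.35 − $18,950.73 = $90,960.62

Interest = A - P = $90,960.62


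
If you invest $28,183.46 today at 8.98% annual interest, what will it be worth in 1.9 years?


Future value formula: FV = PV × (1 + r)^t
FV = $28,183.46 × (1 + 0.0898)^1.9
FV = $28,183.46 × 1.1774946
FV = $33,185.87

FV = PV × (1 + r)^t = $33,185.87


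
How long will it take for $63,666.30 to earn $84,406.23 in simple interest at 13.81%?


Rearrange the simple interest formula for t:
I = P × r × t  ⇒  t = I / (P × r)
t = $84,406.23 / ($63,666.30 × 0.1381)
t = 9.6

t = I/(P×r) = 9.6 years


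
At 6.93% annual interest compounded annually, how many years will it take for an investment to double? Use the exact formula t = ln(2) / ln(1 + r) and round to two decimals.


Doubling condition: (1 + r)^t = 2
Take ln of both sides: t × ln(1 + r) = ln(2)
t = ln(2) / ln(1 + r)
t = 0.693147 / 0.067004
t = 10.34

t = ln(2) / ln(1 + r) = 10.34 years


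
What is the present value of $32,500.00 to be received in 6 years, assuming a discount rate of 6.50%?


Present value formula: PV = FV / (1 + r)^t
PV = $32,500.00 / (1 + 0.065)^6
PV = $32,500.00 / 1.459142
PV = $22,273.36

PV = FV / (1 + r)^t = $22,273.36


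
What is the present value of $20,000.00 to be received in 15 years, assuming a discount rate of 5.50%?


Present value formula: PV = FV / (1 + r)^t
PV = $20,000.00 / (1 + 0.055)^15
PV = $20,000.00 / 2.232476
PV = $8,958.66

PV = FV / (1 + r)^t = $8,958.66


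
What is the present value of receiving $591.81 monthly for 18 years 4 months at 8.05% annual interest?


Present value of an ordinary annuity: PV = PMT × (1 − (1 + r)^(−n)) / r
Monthly rate r = 0.0805/12 ≈ 0.00670833, n = 220
PV = $591.81 × (1 − (1 + 0.0805/12)^(−220)) / (0.0805/12)
PV = $591.81 × 114.824727
PV = $67,954.42

PV = PMT × (1-(1+r)^(-n))/r = $67,954.42


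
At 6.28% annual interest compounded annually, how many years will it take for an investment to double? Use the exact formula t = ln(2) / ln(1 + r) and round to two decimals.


Doubling condition: (1 + r)^t = 2
Take ln of both sides: t × ln(1 + r) = ln(2)
t = ln(2) / ln(1 + r)
t = 0.693147 / 0.060907
t = 11.38

t = ln(2) / ln(1 + r) = 11.38 years


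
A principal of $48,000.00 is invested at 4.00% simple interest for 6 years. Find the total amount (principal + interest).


Total amount formula: A = P(1 + rt) = P + P·r·t
Interest: I = P × r × t = $48,000.00 × 0.04 × 6 = $11,520.00
A = P + I = $48,000.00 + $11,520.00 = $59,520.00

A = P + I = P(1 + rt) = $59,520.00


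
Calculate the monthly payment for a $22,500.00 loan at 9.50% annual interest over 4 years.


Loan payment formula: PMT = PV × r / (1 − (1 + r)^(−n))
Monthly rate r = 0.095/12 ≈ 0.00791667, n = 48 months
Denominator: 1 − (1 + 0.095/12)^(−48) = 0.315115
PMT = $22,500.00 × (0.095/12) / 0.315115
PMT = $565.27 per month

PMT = PV × r / (1-(1+r)^(-n)) = $565.27/month


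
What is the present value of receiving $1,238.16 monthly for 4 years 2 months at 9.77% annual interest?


Present value of an ordinary annuity: PV = PMT × (1 − (1 + r)^(−n)) / r
Monthly rate r = 0.0977/12 ≈ 0.00814167, n = 50
PV = $1,238.16 × (1 − (1 + 0.0977/12)^(−50)) / (0.0977/12)
PV = $1,238.16 × 40.939201
PV = $50,689.28

PV = PMT × (1-(1+r)^(-n))/r = $50,689.28


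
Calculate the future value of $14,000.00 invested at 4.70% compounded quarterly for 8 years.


Compound interest formula: A = P(1 + r/n)^(nt)
A = $14,000.00 × (1 + 0.047/4)^(4 × 8)
Growth factor: (1 + 0.047/4)^32 = 1.4532583
A = $14,000.00 × 1.4532583
A = $20,345.62

A = P(1 + r/n)^(nt) = $20,345.62


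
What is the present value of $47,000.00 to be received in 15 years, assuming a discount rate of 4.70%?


Present value formula: PV = FV / (1 + r)^t
PV = $47,000.00 / (1 + 0.047)^15
PV = $47,000.00 / 1.991591
PV = $23,599.22

PV = FV / (1 + r)^t = $23,599.22


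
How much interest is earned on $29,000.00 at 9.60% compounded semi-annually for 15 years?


Compound interest earned = final amount − principal.
A = P(1 + r/n)^(nt) = $29,000.00 × (1 + 0.096/2)^(2 × 15) = $118,368.59
Interest = A − P = $118,368.59 − $29,000.00 = $89,368.59

Interest = A - P = $89,368.59


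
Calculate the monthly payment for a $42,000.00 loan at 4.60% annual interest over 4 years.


Loan payment formula: PMT = PV × r / (1 − (1 + r)^(−n))
Monthly rate r = 0.046/12 ≈ 0.00383333, n = 48 months
Denominator: 1 − (1 + 0.046/12)^(−48) = 0.167771
PMT = $42,000.00 × (0.046/12) / 0.167771
PMT = $959.64 per month

PMT = PV × r / (1-(1+r)^(-n)) = $959.64/month


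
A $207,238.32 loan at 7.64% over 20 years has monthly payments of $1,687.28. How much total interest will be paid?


Total paid over the life of the loan = PMT × n.
Total paid = $1,687.28 × 240 = $404,947.20
Total interest = total paid − principal = $404,947.20 − $207,238.32 = $197,708.88

Total interest = (PMT × n) - PV = $197,708.88


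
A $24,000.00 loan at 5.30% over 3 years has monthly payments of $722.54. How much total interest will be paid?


Total paid over the life of the loan = PMT × n.
Total paid = $722.54 × 36 = $26,011.44
Total interest = total paid − principal = $26,011.44 − $24,000.00 = $2,011.44

Total interest = (PMT × n) - PV = $2,011.44


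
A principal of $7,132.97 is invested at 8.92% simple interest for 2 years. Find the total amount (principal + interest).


Total amount formula: A = P(1 + rt) = P + P·r·t
Interest: I = P × r × t = $7,132.97 × 0.0892 × 2 = $1,272.52
A = P + I = $7,132.97 + $1,272.52 = $8,405.49

A = P + I = P(1 + rt) = $8,405.49


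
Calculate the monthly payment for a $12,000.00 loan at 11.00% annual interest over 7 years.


Loan payment formula: PMT = PV × r / (1 − (1 + r)^(−n))
Monthly rate r = 0.11/12 ≈ 0.00916667, n = 84 months
Denominator: 1 − (1 + 0.11/12)^(−84) = 0.535360
PMT = $12,000.00 × (0.11/12) / 0.535360
PMT = $205.47 per month

PMT = PV × r / (1-(1+r)^(-n)) = $205.47/month


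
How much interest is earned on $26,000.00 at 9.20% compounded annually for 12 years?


Compound interest earned = final amount − principal.
A = P(1 + r/n)^(nt) = $26,000.00 × (1 + 0.092/1)^(1 × 12) = $74,755.82
Interest = A − P = $74,755.82 − $26,000.00 = $48,755.82

Interest = A - P = $48,755.82


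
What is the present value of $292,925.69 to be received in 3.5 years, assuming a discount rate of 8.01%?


Present value formula: PV = FV / (1 + r)^t
PV = $292,925.69 / (1 + 0.0801)^3.5
PV = $292,925.69 / 1.3095554
PV = $223,683.31

PV = FV / (1 + r)^t = $223,683.31


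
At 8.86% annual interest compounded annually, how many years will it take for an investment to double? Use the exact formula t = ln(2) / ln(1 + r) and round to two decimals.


Doubling condition: (1 + r)^t = 2
Take ln of both sides: t × ln(1 + r) = ln(2)
t = ln(2) / ln(1 + r)
t = 0.693147 / 0.084892
t = 8.17

t = ln(2) / ln(1 + r) = 8.17 years


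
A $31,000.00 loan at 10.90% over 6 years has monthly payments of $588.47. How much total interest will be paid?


Total paid over the life of the loan = PMT × n.
Total paid = $588.47 × 72 = $42,369.84
Total interest = total paid − principal = $42,369.84 − $31,000.00 = $11,369.84

Total interest = (PMT × n) - PV = $11,369.84


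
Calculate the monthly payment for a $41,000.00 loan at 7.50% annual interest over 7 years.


Loan payment formula: PMT = PV × r / (1 − (1 + r)^(−n))
Monthly rate r = 0.075/12 = 0.00625, n = 84 months
Denominator: 1 − (1 + 0.075/12)^(−84) = 0.407477
PMT = $41,000.00 × (0.075/12) / 0.407477
PMT = $628.87 per month

PMT = PV × r / (1-(1+r)^(-n)) = $628.87/month


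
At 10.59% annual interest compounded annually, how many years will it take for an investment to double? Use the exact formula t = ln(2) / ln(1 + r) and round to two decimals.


Doubling condition: (1 + r)^t = 2
Take ln of both sides: t × ln(1 + r) = ln(2)
t = ln(2) / ln(1 + r)
t = 0.693147 / 0.100659
t = 6.89

t = ln(2) / ln(1 + r) = 6.89 years


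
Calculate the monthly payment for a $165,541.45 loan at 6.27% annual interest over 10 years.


Loan payment formula: PMT = PV × r / (1 − (1 + r)^(−n))
Monthly rate r = 0.0627/12 = 0.005225, n = 120 months
Denominator: 1 − (1 + 0.0627/12)^(−120) = 0.464935
PMT = $165,541.45 × (0.0627/12) / 0.464935
PMT = $1,860.38 per month

PMT = PV × r / (1-(1+r)^(-n)) = $1,860.38/month


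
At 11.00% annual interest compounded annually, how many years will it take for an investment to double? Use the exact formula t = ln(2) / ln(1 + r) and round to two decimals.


Doubling condition: (1 + r)^t = 2
Take ln of both sides: t × ln(1 + r) = ln(2)
t = ln(2) / ln(1 + r)
t = 0.693147 / 0.104360
t = 6.64

t = ln(2) / ln(1 + r) = 6.64 years


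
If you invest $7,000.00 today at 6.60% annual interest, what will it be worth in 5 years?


Future value formula: FV = PV × (1 + r)^t
FV = $7,000.00 × (1 + 0.066)^5
FV = $7,000.00 × 1.376531
FV = $9,635.72

FV = PV × (1 + r)^t = $9,635.72


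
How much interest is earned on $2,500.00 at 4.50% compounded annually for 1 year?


Compound interest earned = final amount − principal.
A = P(1 + r/n)^(nt) = $2,500.00 × (1 + 0.045/1)^(1 × 1) = $2,612.50
Interest = A − P = $2,612.50 − $2,500.00 = $112.50

Interest = A - P = $112.50


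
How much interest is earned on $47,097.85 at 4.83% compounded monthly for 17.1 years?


Compound interest earned = final amount − principal.
A = P(1 + r/n)^(nt) = $47,097.85 × (1 + 0.0483/12)^(12 × 17.1) = $107,393.50
Interest = A − P = $107,393.50 − $47,097.85 = $60,295.65

Interest = A - P = $60,295.65


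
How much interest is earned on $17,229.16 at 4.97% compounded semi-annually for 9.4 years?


Compound interest earned = final amount − principal.
A = P(1 + r/n)^(nt) = $17,229.16 × (1 + 0.0497/2)^(2 × 9.4) = $27,332.40
Interest = A − P = $27,332.40 − $17,229.16 = $10,103.24

Interest = A - P = $10,103.24


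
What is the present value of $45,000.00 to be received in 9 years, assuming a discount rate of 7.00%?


Present value formula: PV = FV / (1 + r)^t
PV = $45,000.00 / (1 + 0.07)^9
PV = $45,000.00 / 1.838459
PV = $24,477.02

PV = FV / (1 + r)^t = $24,477.02


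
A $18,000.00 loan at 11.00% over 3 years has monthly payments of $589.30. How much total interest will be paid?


Total paid over the life of the loan = PMT × n.
Total paid = $589.30 × 36 = $21,214.80
Total interest = total paid − principal = $21,214.80 − $18,000.00 = $3,214.80

Total interest = (PMT × n) - PV = $3,214.80


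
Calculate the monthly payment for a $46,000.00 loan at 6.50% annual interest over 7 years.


Loan payment formula: PMT = PV × r / (1 − (1 + r)^(−n))
Monthly rate r = 0.065/12 ≈ 0.00541667, n = 84 months
Denominator: 1 − (1 + 0.065/12)^(−84) = 0.364773
PMT = $46,000.00 × (0.065/12) / 0.364773
PMT = $683.07 per month

PMT = PV × r / (1-(1+r)^(-n)) = $683.07/month


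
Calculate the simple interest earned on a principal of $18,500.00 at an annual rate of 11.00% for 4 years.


Simple interest formula: I = P × r × t
I = $18,500.00 × 0.11 × 4
I = $8,140.00

I = P × r × t = $8,140.00


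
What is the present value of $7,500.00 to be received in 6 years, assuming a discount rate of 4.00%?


Present value formula: PV = FV / (1 + r)^t
PV = $7,500.00 / (1 + 0.04)^6
PV = $7,500.00 / 1.265319
PV = $5,927.36

PV = FV / (1 + r)^t = $5,927.36


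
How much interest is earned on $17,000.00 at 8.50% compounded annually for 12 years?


Compound interest earned = final amount − principal.
A = P(1 + r/n)^(nt) = $17,000.00 × (1 + 0.085/1)^(1 × 12) = $45,248.67
Interest = A − P = $45,248.67 − $17,000.00 = $28,248.67

Interest = A - P = $28,248.67


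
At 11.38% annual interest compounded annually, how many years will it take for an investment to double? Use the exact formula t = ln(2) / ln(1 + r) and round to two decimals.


Doubling condition: (1 + r)^t = 2
Take ln of both sides: t × ln(1 + r) = ln(2)
t = ln(2) / ln(1 + r)
t = 0.693147 / 0.107778
t = 6.43

t = ln(2) / ln(1 + r) = 6.43 years


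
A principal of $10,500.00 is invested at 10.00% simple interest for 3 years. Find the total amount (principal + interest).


Total amount formula: A = P(1 + rt) = P + P·r·t
Interest: I = P × r × t = $10,500.00 × 0.1 × 3 = $3,150.00
A = P + I = $10,500.00 + $3,150.00 = $13,650.00

A = P + I = P(1 + rt) = $13,650.00


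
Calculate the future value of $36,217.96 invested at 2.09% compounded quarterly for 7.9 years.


Compound interest formula: A = P(1 + r/n)^(nt)
A = $36,217.96 × (1 + 0.0209/4)^(4 × 7.9)
Growth factor: (1 + 0.0209/4)^31.6 = 1.179016
A = $36,217.96 × 1.179016
A = $42,701.55

A = P(1 + r/n)^(nt) = $42,701.55


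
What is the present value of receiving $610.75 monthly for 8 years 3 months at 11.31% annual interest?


Present value of an ordinary annuity: PV = PMT × (1 − (1 + r)^(−n)) / r
Monthly rate r = 0.1131/12 = 0.009425, n = 99
PV = $610.75 × (1 − (1 + 0.1131/12)^(−99)) / (0.1131/12)
PV = $610.75 × 64.184099
PV = $39,200.44

PV = PMT × (1-(1+r)^(-n))/r = $39,200.44


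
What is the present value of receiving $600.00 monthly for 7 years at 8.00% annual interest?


Present value of an ordinary annuity: PV = PMT × (1 − (1 + r)^(−n)) / r
Monthly rate r = 0.08/12 ≈ 0.00666667, n = 84
PV = $600.00 × (1 − (1 + 0.08/12)^(−84)) / (0.08/12)
PV = $600.00 × 64.159261
PV = $38,495.56

PV = PMT × (1-(1+r)^(-n))/r = $38,495.56


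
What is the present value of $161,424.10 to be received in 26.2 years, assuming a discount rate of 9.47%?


Present value formula: PV = FV / (1 + r)^t
PV = $161,424.10 / (1 + 0.0947)^26.2
PV = $161,424.10 / 10.703655
PV = $15,081.21

PV = FV / (1 + r)^t = $15,081.21


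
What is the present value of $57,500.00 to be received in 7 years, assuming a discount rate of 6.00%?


Present value formula: PV = FV / (1 + r)^t
PV = $57,500.00 / (1 + 0.06)^7
PV = $57,500.00 / 1.5036303
PV = $38,240.78

PV = FV / (1 + r)^t = $38,240.78


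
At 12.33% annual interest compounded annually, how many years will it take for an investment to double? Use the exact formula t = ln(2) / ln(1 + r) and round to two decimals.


Doubling condition: (1 + r)^t = 2
Take ln of both sides: t × ln(1 + r) = ln(2)
t = ln(2) / ln(1 + r)
t = 0.693147 / 0.116271
t = 5.96

t = ln(2) / ln(1 + r) = 5.96 years


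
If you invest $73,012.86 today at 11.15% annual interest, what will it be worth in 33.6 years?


Future value formula: FV = PV × (1 + r)^t
FV = $73,012.86 × (1 + 0.1115)^33.6
FV = $73,012.86 × 34.87852354
FV = $2,546,580.76

FV = PV × (1 + r)^t = $2,546,580.76


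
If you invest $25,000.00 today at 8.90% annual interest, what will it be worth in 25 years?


Future value formula: FV = PV × (1 + r)^t
FV = $25,000.00 × (1 + 0.089)^25
FV = $25,000.00 × 8.4274657
FV = $210,686.64

FV = PV × (1 + r)^t = $210,686.64


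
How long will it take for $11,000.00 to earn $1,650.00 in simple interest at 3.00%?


Rearrange the simple interest formula for t:
I = P × r × t  ⇒  t = I / (P × r)
t = $1,650.00 / ($11,000.00 × 0.03)
t = 5

t = I/(P×r) = 5 years


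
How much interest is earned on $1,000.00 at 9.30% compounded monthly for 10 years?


Compound interest earned = final amount − principal.
A = P(1 + r/n)^(nt) = $1,000.00 × (1 + 0.093/12)^(12 × 10) = $2,525.44
Interest = A − P = $2,525.44 − $1,000.00 = $1,525.44

Interest = A - P = $1,525.44


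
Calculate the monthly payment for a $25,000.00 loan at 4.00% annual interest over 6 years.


Loan payment formula: PMT = PV × r / (1 − (1 + r)^(−n))
Monthly rate r = 0.04/12 ≈ 0.00333333, n = 72 months
Denominator: 1 − (1 + 0.04/12)^(−72) = 0.213058
PMT = $25,000.00 × (0.04/12) / 0.213058
PMT = $391.13 per month

PMT = PV × r / (1-(1+r)^(-n)) = $391.13/month


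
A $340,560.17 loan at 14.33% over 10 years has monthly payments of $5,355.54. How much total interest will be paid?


Total paid over the life of the loan = PMT × n.
Total paid = $5,355.54 × 120 = $642,664.80
Total interest = total paid − principal = $642,664.80 − $340,560.17 = $302,104.63

Total interest = (PMT × n) - PV = $302,104.63


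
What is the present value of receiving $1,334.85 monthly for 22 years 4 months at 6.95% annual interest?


Present value of an ordinary annuity: PV = PMT × (1 − (1 + r)^(−n)) / r
Monthly rate r = 0.0695/12 ≈ 0.00579167, n = 268
PV = $1,334.85 × (1 − (1 + 0.0695/12)^(−268)) / (0.0695/12)
PV = $1,334.85 × 135.929954
PV = $181,446.10

PV = PMT × (1-(1+r)^(-n))/r = $181,446.10


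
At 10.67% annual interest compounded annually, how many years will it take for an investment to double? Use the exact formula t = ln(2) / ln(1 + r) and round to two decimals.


Doubling condition: (1 + r)^t = 2
Take ln of both sides: t × ln(1 + r) = ln(2)
t = ln(2) / ln(1 + r)
t = 0.693147 / 0.101383
t = 6.84

t = ln(2) / ln(1 + r) = 6.84 years


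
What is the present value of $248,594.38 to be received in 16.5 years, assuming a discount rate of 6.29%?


Present value formula: PV = FV / (1 + r)^t
PV = $248,594.38 / (1 + 0.0629)^16.5
PV = $248,594.38 / 2.73605433
PV = $90,858.71

PV = FV / (1 + r)^t = $90,858.71


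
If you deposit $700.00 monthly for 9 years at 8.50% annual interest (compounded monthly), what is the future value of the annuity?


Future value of an ordinary annuity: FV = PMT × ((1 + r)^n − 1) / r
Monthly rate r = 0.085/12 ≈ 0.00708333, n = 108
FV = $700.00 × ((1 + 0.085/12)^108 − 1) / (0.085/12)
FV = $700.00 × 161.393943
FV = $112,975.76

FV = PMT × ((1+r)^n - 1)/r = $112,975.76


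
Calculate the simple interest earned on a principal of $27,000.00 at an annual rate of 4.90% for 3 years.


Simple interest formula: I = P × r × t
I = $27,000.00 × 0.049 × 3
I = $3,969.00

I = P × r × t = $3,969.00


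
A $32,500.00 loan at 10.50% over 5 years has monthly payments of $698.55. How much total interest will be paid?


Total paid over the life of the loan = PMT × n.
Total paid = $698.55 × 60 = $41,913.00
Total interest = total paid − principal = $41,913.00 − $32,500.00 = $9,413.00

Total interest = (PMT × n) - PV = $9,413.00


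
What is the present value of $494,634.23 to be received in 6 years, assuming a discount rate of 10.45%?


Present value formula: PV = FV / (1 + r)^t
PV = $494,634.23 / (1 + 0.1045)^6
PV = $494,634.23 / 1.81549192
PV = $272,451.90

PV = FV / (1 + r)^t = $272,451.90


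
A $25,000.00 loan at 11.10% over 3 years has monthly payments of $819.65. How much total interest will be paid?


Total paid over the life of the loan = PMT × n.
Total paid = $819.65 × 36 = $29,507.40
Total interest = total paid − principal = $29,507.40 − $25,000.00 = $4,507.40

Total interest = (PMT × n) - PV = $4,507.40


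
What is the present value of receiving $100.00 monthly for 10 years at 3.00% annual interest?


Present value of an ordinary annuity: PV = PMT × (1 − (1 + r)^(−n)) / r
Monthly rate r = 0.03/12 = 0.0025, n = 120
PV = $100.00 × (1 − (1 + 0.03/12)^(−120)) / (0.03/12)
PV = $100.00 × 103.561753
PV = $10,356.18

PV = PMT × (1-(1+r)^(-n))/r = $10,356.18


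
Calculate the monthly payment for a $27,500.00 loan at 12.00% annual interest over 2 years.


Loan payment formula: PMT = PV × r / (1 − (1 + r)^(−n))
Monthly rate r = 0.12/12 = 0.01, n = 24 months
Denominator: 1 − (1 + 0.12/12)^(−24) = 0.212434
PMT = $27,500.00 × (0.12/12) / 0.212434
PMT = $1,294.52 per month

PMT = PV × r / (1-(1+r)^(-n)) = $1,294.52/month


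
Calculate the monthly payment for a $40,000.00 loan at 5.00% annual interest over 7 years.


Loan payment formula: PMT = PV × r / (1 − (1 + r)^(−n))
Monthly rate r = 0.05/12 ≈ 0.00416667, n = 84 months
Denominator: 1 − (1 + 0.05/12)^(−84) = 0.294799
PMT = $40,000.00 × (0.05/12) / 0.294799
PMT = $565.36 per month

PMT = PV × r / (1-(1+r)^(-n)) = $565.36/month


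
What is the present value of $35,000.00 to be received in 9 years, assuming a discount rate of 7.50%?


Present value formula: PV = FV / (1 + r)^t
PV = $35,000.00 / (1 + 0.075)^9
PV = $35,000.00 / 1.917239
PV = $18,255.42

PV = FV / (1 + r)^t = $18,255.42


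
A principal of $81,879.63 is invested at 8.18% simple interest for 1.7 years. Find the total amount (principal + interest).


Total amount formula: A = P(1 + rt) = P + P·r·t
Interest: I = P × r × t = $81,879.63 × 0.0818 × 1.7 = $11,386.18
A = P + I = $81,879.63 + $11,386.18 = $93,265.81

A = P + I = P(1 + rt) = $93,265.81


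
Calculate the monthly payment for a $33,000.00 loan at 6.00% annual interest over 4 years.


Loan payment formula: PMT = PV × r / (1 − (1 + r)^(−n))
Monthly rate r = 0.06/12 = 0.005, n = 48 months
Denominator: 1 − (1 + 0.06/12)^(−48) = 0.2129016
PMT = $33,000.00 × (0.06/12) / 0.2129016
PMT = $775.01 per month

PMT = PV × r / (1-(1+r)^(-n)) = $775.01/month


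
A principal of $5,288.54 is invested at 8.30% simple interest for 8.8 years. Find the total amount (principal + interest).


Total amount formula: A = P(1 + rt) = P + P·r·t
Interest: I = P × r × t = $5,288.54 × 0.083 × 8.8 = $3,862.75
A = P + I = $5,288.54 + $3,862.75 = $9,151.29

A = P + I = P(1 + rt) = $9,151.29


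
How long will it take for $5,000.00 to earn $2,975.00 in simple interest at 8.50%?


Rearrange the simple interest formula for t:
I = P × r × t  ⇒  t = I / (P × r)
t = $2,975.00 / ($5,000.00 × 0.085)
t = 7

t = I/(P×r) = 7 years


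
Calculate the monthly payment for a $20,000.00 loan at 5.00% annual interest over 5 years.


Loan payment formula: PMT = PV × r / (1 − (1 + r)^(−n))
Monthly rate r = 0.05/12 ≈ 0.00416667, n = 60 months
Denominator: 1 − (1 + 0.05/12)^(−60) = 0.220795
PMT = $20,000.00 × (0.05/12) / 0.220795
PMT = $377.42 per month

PMT = PV × r / (1-(1+r)^(-n)) = $377.42/month


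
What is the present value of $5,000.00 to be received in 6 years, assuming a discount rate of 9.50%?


Present value formula: PV = FV / (1 + r)^t
PV = $5,000.00 / (1 + 0.095)^6
PV = $5,000.00 / 1.723791
PV = $2,900.58

PV = FV / (1 + r)^t = $2,900.58


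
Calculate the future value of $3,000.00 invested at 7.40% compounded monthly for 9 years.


Compound interest formula: A = P(1 + r/n)^(nt)
A = $3,000.00 × (1 + 0.074/12)^(12 × 9)
Growth factor: (1 + 0.074/12)^108 = 1.942459
A = $3,000.00 × 1.942459
A = $5,827.38

A = P(1 + r/n)^(nt) = $5,827.38


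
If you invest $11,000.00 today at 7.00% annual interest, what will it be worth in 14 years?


Future value formula: FV = PV × (1 + r)^t
FV = $11,000.00 × (1 + 0.07)^14
FV = $11,000.00 × 2.5785342
FV = $28,363.88

FV = PV × (1 + r)^t = $28,363.88


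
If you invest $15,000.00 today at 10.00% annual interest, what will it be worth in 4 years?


Future value formula: FV = PV × (1 + r)^t
FV = $15,000.00 × (1 + 0.1)^4
FV = $15,000.00 × 1.464100
FV = $21,961.50

FV = PV × (1 + r)^t = $21,961.50


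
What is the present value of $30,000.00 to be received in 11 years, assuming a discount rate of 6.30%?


Present value formula: PV = FV / (1 + r)^t
PV = $30,000.00 / (1 + 0.063)^11
PV = $30,000.00 / 1.958240
PV = $15,319.88

PV = FV / (1 + r)^t = $15,319.88


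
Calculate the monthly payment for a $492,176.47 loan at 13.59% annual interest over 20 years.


Loan payment formula: PMT = PV × r / (1 − (1 + r)^(−n))
Monthly rate r = 0.1359/12 = 0.011325, n = 240 months
Denominator: 1 − (1 + 0.1359/12)^(−240) = 0.9329773
PMT = $492,176.47 × (0.1359/12) / 0.9329773
PMT = $5,974.31 per month

PMT = PV × r / (1-(1+r)^(-n)) = $5,974.31/month


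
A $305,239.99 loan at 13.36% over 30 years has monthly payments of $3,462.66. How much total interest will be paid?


Total paid over the life of the loan = PMT × n.
Total paid = $3,462.66 × 360 = $1,246,557.60
Total interest = total paid − principal = $1,246,557.60 − $305,239.99 = $941,317.61

Total interest = (PMT × n) - PV = $941,317.61


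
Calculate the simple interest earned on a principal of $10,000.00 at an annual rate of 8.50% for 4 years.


Simple interest formula: I = P × r × t
I = $10,000.00 × 0.085 × 4
I = $3,400.00

I = P × r × t = $3,400.00


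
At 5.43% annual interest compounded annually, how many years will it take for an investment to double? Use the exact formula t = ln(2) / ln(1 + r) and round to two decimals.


Doubling condition: (1 + r)^t = 2
Take ln of both sides: t × ln(1 + r) = ln(2)
t = ln(2) / ln(1 + r)
t = 0.693147 / 0.052877
t = 13.11

t = ln(2) / ln(1 + r) = 13.11 years


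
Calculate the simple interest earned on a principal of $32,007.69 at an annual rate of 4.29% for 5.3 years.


Simple interest formula: I = P × r × t
I = $32,007.69 × 0.0429 × 5.3
I = $7,277.59

I = P × r × t = $7,277.59


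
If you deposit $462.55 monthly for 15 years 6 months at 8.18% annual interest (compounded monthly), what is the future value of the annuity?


Future value of an ordinary annuity: FV = PMT × ((1 + r)^n − 1) / r
Monthly rate r = 0.0818/12 ≈ 0.00681667, n = 186
FV = $462.55 × ((1 + 0.0818/12)^186 − 1) / (0.0818/12)
FV = $462.55 × 372.341692
FV = $172,226.65

FV = PMT × ((1+r)^n - 1)/r = $172,226.65


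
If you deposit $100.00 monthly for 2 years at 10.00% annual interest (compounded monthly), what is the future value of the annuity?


Future value of an ordinary annuity: FV = PMT × ((1 + r)^n − 1) / r
Monthly rate r = 0.1/12 ≈ 0.00833333, n = 24
FV = $100.00 × ((1 + 0.1/12)^24 − 1) / (0.1/12)
FV = $100.00 × 26.446915
FV = $2,644.69

FV = PMT × ((1+r)^n - 1)/r = $2,644.69


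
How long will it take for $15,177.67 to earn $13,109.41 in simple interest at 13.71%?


Rearrange the simple interest formula for t:
I = P × r × t  ⇒  t = I / (P × r)
t = $13,109.41 / ($15,177.67 × 0.1371)
t = 6.3

t = I/(P×r) = 6.3 years


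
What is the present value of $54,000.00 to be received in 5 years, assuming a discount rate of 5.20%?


Present value formula: PV = FV / (1 + r)^t
PV = $54,000.00 / (1 + 0.052)^5
PV = $54,000.00 / 1.288483
PV = $41,909.75

PV = FV / (1 + r)^t = $41,909.75


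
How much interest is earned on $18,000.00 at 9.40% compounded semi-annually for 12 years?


Compound interest earned = final amount − principal.
A = P(1 + r/n)^(nt) = $18,000.00 × (1 + 0.094/2)^(2 × 12) = $54,199.20
Interest = A − P = $54,199.20 − $18,000.00 = $36,199.20

Interest = A - P = $36,199.20


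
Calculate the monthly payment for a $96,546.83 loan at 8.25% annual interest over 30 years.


Loan payment formula: PMT = PV × r / (1 − (1 + r)^(−n))
Monthly rate r = 0.0825/12 = 0.006875, n = 360 months
Denominator: 1 − (1 + 0.0825/12)^(−360) = 0.915121
PMT = $96,546.83 × (0.0825/12) / 0.915121
PMT = $725.32 per month

PMT = PV × r / (1-(1+r)^(-n)) = $725.32/month


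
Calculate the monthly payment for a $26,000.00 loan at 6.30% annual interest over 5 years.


Loan payment formula: PMT = PV × r / (1 − (1 + r)^(−n))
Monthly rate r = 0.063/12 = 0.00525, n = 60 months
Denominator: 1 − (1 + 0.063/12)^(−60) = 0.269610
PMT = $26,000.00 × (0.063/12) / 0.269610
PMT = $506.29 per month

PMT = PV × r / (1-(1+r)^(-n)) = $506.29/month


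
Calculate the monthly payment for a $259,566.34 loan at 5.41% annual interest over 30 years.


Loan payment formula: PMT = PV × r / (1 − (1 + r)^(−n))
Monthly rate r = 0.0541/12 ≈ 0.00450833, n = 360 months
Denominator: 1 − (1 + 0.0541/12)^(−360) = 0.801973
PMT = $259,566.34 × (0.0541/12) / 0.801973
PMT = $1,459.17 per month

PMT = PV × r / (1-(1+r)^(-n)) = $1,459.17/month


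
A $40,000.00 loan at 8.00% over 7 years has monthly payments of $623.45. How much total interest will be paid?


Total paid over the life of the loan = PMT × n.
Total paid = $623.45 × 84 = $52,369.80
Total interest = total paid − principal = $52,369.80 − $40,000.00 = $12,369.80

Total interest = (PMT × n) - PV = $12,369.80


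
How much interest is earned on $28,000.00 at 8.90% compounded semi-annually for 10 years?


Compound interest earned = final amount − principal.
A = P(1 + r/n)^(nt) = $28,000.00 × (1 + 0.089/2)^(2 × 10) = $66,884.72
Interest = A − P = $66,884.72 − $28,000.00 = $38,884.72

Interest = A - P = $38,884.72


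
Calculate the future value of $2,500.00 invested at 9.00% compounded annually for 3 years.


Compound interest formula: A = P(1 + r/n)^(nt)
A = $2,500.00 × (1 + 0.09/1)^(1 × 3)
Growth factor: (1 + 0.09/1)^3 = 1.295029
A = $2,500.00 × 1.295029
A = $3,237.57

A = P(1 + r/n)^(nt) = $3,237.57


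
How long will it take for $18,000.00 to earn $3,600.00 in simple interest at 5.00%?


Rearrange the simple interest formula for t:
I = P × r × t  ⇒  t = I / (P × r)
t = $3,600.00 / ($18,000.00 × 0.05)
t = 4

t = I/(P×r) = 4 years


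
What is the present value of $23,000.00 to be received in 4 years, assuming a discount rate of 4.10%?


Present value formula: PV = FV / (1 + r)^t
PV = $23,000.00 / (1 + 0.041)^4
PV = $23,000.00 / 1.1743645
PV = $19,585.06

PV = FV / (1 + r)^t = $19,585.06


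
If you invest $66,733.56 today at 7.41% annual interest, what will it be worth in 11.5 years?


Future value formula: FV = PV × (1 + r)^t
FV = $66,733.56 × (1 + 0.0741)^11.5
FV = $66,733.56 × 2.275172
FV = $151,830.33

FV = PV × (1 + r)^t = $151,830.33


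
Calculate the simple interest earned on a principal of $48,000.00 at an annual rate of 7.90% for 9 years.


Simple interest formula: I = P × r × t
I = $48,000.00 × 0.079 × 9
I = $34,128.00

I = P × r × t = $34,128.00


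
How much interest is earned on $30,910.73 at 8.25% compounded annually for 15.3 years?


Compound interest earned = final amount − principal.
A = P(1 + r/n)^(nt) = $30,910.73 × (1 + 0.0825/1)^(1 × 15.3) = $103,957.59
Interest = A − P = $103,957.59 − $30,910.73 = $73,046.86

Interest = A - P = $73,046.86


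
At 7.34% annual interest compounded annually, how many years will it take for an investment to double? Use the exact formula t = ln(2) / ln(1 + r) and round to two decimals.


Doubling condition: (1 + r)^t = 2
Take ln of both sides: t × ln(1 + r) = ln(2)
t = ln(2) / ln(1 + r)
t = 0.693147 / 0.070831
t = 9.79

t = ln(2) / ln(1 + r) = 9.79 years


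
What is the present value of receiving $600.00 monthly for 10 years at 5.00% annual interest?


Present value of an ordinary annuity: PV = PMT × (1 − (1 + r)^(−n)) / r
Monthly rate r = 0.05/12 ≈ 0.00416667, n = 120
PV = $600.00 × (1 − (1 + 0.05/12)^(−120)) / (0.05/12)
PV = $600.00 × 94.281350
PV = $56,568.81

PV = PMT × (1-(1+r)^(-n))/r = $56,568.81


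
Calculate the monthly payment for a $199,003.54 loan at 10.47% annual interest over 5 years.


Loan payment formula: PMT = PV × r / (1 − (1 + r)^(−n))
Monthly rate r = 0.1047/12 = 0.008725, n = 60 months
Denominator: 1 − (1 + 0.1047/12)^(−60) = 0.4062099
PMT = $199,003.54 × (0.1047/12) / 0.4062099
PMT = $4,274.41 per month

PMT = PV × r / (1-(1+r)^(-n)) = $4,274.41/month


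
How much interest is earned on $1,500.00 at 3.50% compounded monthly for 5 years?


Compound interest earned = final amount − principal.
A = P(1 + r/n)^(nt) = $1,500.00 × (1 + 0.035/12)^(12 × 5) = $1,786.41
Interest = A − P = $1,786.41 − $1,500.00 = $286.41

Interest = A - P = $286.41


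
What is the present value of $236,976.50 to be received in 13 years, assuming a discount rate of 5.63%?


Present value formula: PV = FV / (1 + r)^t
PV = $236,976.50 / (1 + 0.0563)^13
PV = $236,976.50 / 2.0381429
PV = $116,270.80

PV = FV / (1 + r)^t = $116,270.80


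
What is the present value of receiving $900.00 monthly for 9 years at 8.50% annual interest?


Present value of an ordinary annuity: PV = PMT × (1 − (1 + r)^(−n)) / r
Monthly rate r = 0.085/12 ≈ 0.00708333, n = 108
PV = $900.00 × (1 − (1 + 0.085/12)^(−108)) / (0.085/12)
PV = $900.00 × 75.304875
PV = $67,774.39

PV = PMT × (1-(1+r)^(-n))/r = $67,774.39


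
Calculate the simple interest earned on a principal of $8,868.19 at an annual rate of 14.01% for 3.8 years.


Simple interest formula: I = P × r × t
I = $8,868.19 × 0.1401 × 3.8
I = $4,721.25

I = P × r × t = $4,721.25


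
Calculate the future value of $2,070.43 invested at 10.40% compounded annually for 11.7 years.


Compound interest formula: A = P(1 + r/n)^(nt)
A = $2,070.43 × (1 + 0.104/1)^(1 × 11.7)
Growth factor: (1 + 0.104/1)^11.7 = 3.182278
A = $2,070.43 × 3.182278
A = $6,588.68

A = P(1 + r/n)^(nt) = $6,588.68


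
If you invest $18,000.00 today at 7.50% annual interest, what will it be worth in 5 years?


Future value formula: FV = PV × (1 + r)^t
FV = $18,000.00 × (1 + 0.075)^5
FV = $18,000.00 × 1.4356293
FV = $25,841.33

FV = PV × (1 + r)^t = $25,841.33


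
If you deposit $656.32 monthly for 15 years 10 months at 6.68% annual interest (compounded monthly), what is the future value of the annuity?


Future value of an ordinary annuity: FV = PMT × ((1 + r)^n − 1) / r
Monthly rate r = 0.0668/12 ≈ 0.00556667, n = 190
FV = $656.32 × ((1 + 0.0668/12)^190 − 1) / (0.0668/12)
FV = $656.32 × 336.145593
FV = $220,619.08

FV = PMT × ((1+r)^n - 1)/r = $220,619.08


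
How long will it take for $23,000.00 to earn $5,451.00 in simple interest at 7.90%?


Rearrange the simple interest formula for t:
I = P × r × t  ⇒  t = I / (P × r)
t = $5,451.00 / ($23,000.00 × 0.079)
t = 3

t = I/(P×r) = 3 years


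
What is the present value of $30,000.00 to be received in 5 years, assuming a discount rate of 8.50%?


Present value formula: PV = FV / (1 + r)^t
PV = $30,000.00 / (1 + 0.085)^5
PV = $30,000.00 / 1.503657
PV = $19,951.36

PV = FV / (1 + r)^t = $19,951.36


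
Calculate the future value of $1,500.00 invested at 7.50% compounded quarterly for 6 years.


Compound interest formula: A = P(1 + r/n)^(nt)
A = $1,500.00 × (1 + 0.075/4)^(4 × 6)
Growth factor: (1 + 0.075/4)^24 = 1.561791
A = $1,500.00 × 1.561791
A = $2,342.69

A = P(1 + r/n)^(nt) = $2,342.69


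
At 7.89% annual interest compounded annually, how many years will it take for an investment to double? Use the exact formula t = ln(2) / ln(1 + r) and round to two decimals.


Doubling condition: (1 + r)^t = 2
Take ln of both sides: t × ln(1 + r) = ln(2)
t = ln(2) / ln(1 + r)
t = 0.693147 / 0.075942
t = 9.13

t = ln(2) / ln(1 + r) = 9.13 years


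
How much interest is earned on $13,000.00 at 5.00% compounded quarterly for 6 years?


Compound interest earned = final amount − principal.
A = P(1 + r/n)^(nt) = $13,000.00 × (1 + 0.05/4)^(4 × 6) = $17,515.56
Interest = A − P = $17,515.56 − $13,000.00 = $4,515.56

Interest = A - P = $4,515.56


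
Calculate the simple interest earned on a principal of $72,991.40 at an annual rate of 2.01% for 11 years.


Simple interest formula: I = P × r × t
I = $72,991.40 × 0.0201 × 11
I = $16,138.40

I = P × r × t = $16,138.40


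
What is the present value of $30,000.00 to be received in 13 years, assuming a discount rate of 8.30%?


Present value formula: PV = FV / (1 + r)^t
PV = $30,000.00 / (1 + 0.083)^13
PV = $30,000.00 / 2.819486
PV = $10,640.24

PV = FV / (1 + r)^t = $10,640.24


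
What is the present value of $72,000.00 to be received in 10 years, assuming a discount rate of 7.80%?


Present value formula: PV = FV / (1 + r)^t
PV = $72,000.00 / (1 + 0.078)^10
PV = $72,000.00 / 2.1192764
PV = $33,973.86

PV = FV / (1 + r)^t = $33,973.86


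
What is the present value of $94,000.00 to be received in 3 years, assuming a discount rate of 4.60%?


Present value formula: PV = FV / (1 + r)^t
PV = $94,000.00 / (1 + 0.046)^3
PV = $94,000.00 / 1.1444453
PV = $82,135.86

PV = FV / (1 + r)^t = $82,135.86


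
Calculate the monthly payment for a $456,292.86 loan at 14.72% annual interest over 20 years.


Loan payment formula: PMT = PV × r / (1 − (1 + r)^(−n))
Monthly rate r = 0.1472/12 ≈ 0.01226667, n = 240 months
Denominator: 1 − (1 + 0.1472/12)^(−240) = 0.946394
PMT = $456,292.86 × (0.1472/12) / 0.946394
PMT = $5,914.23 per month

PMT = PV × r / (1-(1+r)^(-n)) = $5,914.23/month


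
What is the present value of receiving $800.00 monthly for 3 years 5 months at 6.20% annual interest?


Present value of an ordinary annuity: PV = PMT × (1 − (1 + r)^(−n)) / r
Monthly rate r = 0.062/12 ≈ 0.00516667, n = 41
PV = $800.00 × (1 − (1 + 0.062/12)^(−41)) / (0.062/12)
PV = $800.00 × 36.863050
PV = $29,490.44

PV = PMT × (1-(1+r)^(-n))/r = $29,490.44


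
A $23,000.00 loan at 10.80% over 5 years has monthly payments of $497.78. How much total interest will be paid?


Total paid over the life of the loan = PMT × n.
Total paid = $497.78 × 60 = $29,866.80
Total interest = total paid − principal = $29,866.80 − $23,000.00 = $6,866.80

Total interest = (PMT × n) - PV = $6,866.80
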